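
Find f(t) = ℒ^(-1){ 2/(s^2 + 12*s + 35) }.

f(t) = 2*exp(-6*t)*sinh(t)

Rewrite the denominator: s^2 + 12*s + 35 = (s + 6)^2 - 1.
The form in (s + 6) signals a first-shifting-theorem factor e^(-6t).
Since L{sinh(t)} = 1/(s^2 - 1), the inverse is e^(-6*t)*sinh(t), scaled by 2.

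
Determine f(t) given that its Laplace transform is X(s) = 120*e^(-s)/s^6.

f(t) = Heaviside(t - 1)*((t - 1)^5)

The factor e^(-s) signals a time shift by c = 1 (second shifting theorem).
L{t^5} = 5!/s^6 = 120/s^6, so L^-1{120/s^6} = t^5.
Hence the inverse is u(t - 1) times that function evaluated at t - 1.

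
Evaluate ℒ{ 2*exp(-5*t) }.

2/(s + 5)

L{2} = 2/s.
By the first shifting theorem, multiplying by e^(-5t) replaces s with s + 5.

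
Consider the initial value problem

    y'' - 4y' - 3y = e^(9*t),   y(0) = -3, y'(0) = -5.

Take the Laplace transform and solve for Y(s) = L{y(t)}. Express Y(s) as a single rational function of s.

Transform both sides with L{·}.
The derivative rules (L{y''} = s^2 Y - s·y(0) - y'(0) and L{y'} = sY - y(0), with y(0) = -3, y'(0) = -5) turn the left side into (s^2 - 4*s - 3)Y - (-3*s + 7).
The right side is L{e^(9*t)} = 1/(s - 9).
So (s^2 - 4*s - 3)Y = 1/(s - 9) + (-3*s + 7).
Divide through and combine into a single rational function.

Y(s) = (-3*s^2 + 34*s - 62)/(s^3 - 13*s^2 + 33*s + 27)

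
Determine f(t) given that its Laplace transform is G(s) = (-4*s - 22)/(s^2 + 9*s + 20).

Factor the denominator: s^2 + 9*s + 20 = (s + 4)*(s + 5).
Partial fraction decomposition gives [-6/(s + 4)] + [2/(s + 5)].
Invert each term: -6/(s + 4) ↔ -6e^(-4t); 2/(s + 5) ↔ 2e^(-5t).

f(t) = -6*exp(-4*t) + 2*exp(-5*t)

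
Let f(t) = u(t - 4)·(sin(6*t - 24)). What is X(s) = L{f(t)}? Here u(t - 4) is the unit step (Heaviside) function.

X(s) = 6*exp(-4*s)/(s^2 + 36)

By the second shifting theorem, L{u(t - c)·g(t - c)} = e^(-cs)·G(s) with c = 4 and G(s) = L{g(t)}.
L{sin(6t)} = 6/(s^2 + 36).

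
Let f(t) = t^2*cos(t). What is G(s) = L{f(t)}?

G(s) = 2*s*(s^2 - 3)/(s^2 + 1)^3

L{cos(t)} = s/(s^2 + 1).
Then apply L{t^2·g(t)} = (-1)^2 d^2/ds^2[H(s)] with H(s) = s/(s^2 + 1):
differentiating 2 times and applying the sign gives 2*s*(s^2 - 3)/(s^2 + 1)^3.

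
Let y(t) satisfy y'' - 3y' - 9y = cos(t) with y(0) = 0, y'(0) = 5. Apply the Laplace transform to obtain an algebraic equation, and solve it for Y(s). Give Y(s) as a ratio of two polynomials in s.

Apply the Laplace transform to the equation.
Using L{y''} = s^2 Y - s·y(0) - y'(0) and L{y'} = sY - y(0), with y(0) = 0, y'(0) = 5, the left side becomes (s^2 - 3*s - 9)Y - (5).
The right side is L{cos(t)} = s/(s^2 + 1).
So (s^2 - 3*s - 9)Y = s/(s^2 + 1) + (5).
Isolate Y and clear denominators.

Y(s) = (5*s^2 + s + 5)/(s^4 - 3*s^3 - 8*s^2 - 3*s - 9)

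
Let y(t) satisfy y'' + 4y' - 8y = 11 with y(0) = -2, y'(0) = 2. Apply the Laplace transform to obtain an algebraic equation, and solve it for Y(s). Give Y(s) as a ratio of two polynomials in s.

Y(s) = (-2*s^2 - 6*s + 11)/(s^3 + 4*s^2 - 8*s)

Laplace-transform each side.
With L{y''} = s^2 Y - s·y(0) - y'(0) and L{y'} = sY - y(0), with y(0) = -2, y'(0) = 2: the LHS transforms to (s^2 + 4*s - 8)Y - (-2*s - 6).
The right side is L{11} = 11/s.
So (s^2 + 4*s - 8)Y = 11/s + (-2*s - 6).
Solve for Y(s) and write it as one ratio of polynomials.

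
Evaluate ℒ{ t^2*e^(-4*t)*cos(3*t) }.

L{cos(3t)} = s/(s^2 + 9).
Multiplying by e^(-4t) shifts s → s + 4, so L{e^(-4*t)*cos(3*t)} = (s + 4)/((s + 4)^2 + 9).
Then apply L{t^2·g(t)} = (-1)^2 d^2/ds^2[H(s)] with H(s) = (s + 4)/((s + 4)^2 + 9):
differentiating 2 times and applying the sign gives 2*(s + 4)*(s^2 + 8*s - 11)/(s^2 + 8*s + 25)^3.

2*(s + 4)*(s^2 + 8*s - 11)/(s^2 + 8*s + 25)^3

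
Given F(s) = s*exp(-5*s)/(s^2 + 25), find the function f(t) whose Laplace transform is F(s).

f(t) = Heaviside(t - 5)*(cos(5*t - 25))

The factor e^(-5s) signals a time shift by c = 5 (second shifting theorem).
L{cos(5t)} = s/(s^2 + 25), so L^-1{s/(s^2 + 25)} = cos(5*t).
Hence the inverse is u(t - 5) times that function evaluated at t - 5.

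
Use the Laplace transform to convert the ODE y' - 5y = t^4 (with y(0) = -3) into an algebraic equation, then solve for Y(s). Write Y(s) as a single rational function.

Y(s) = (-3*s^5 + 24)/(s^6 - 5*s^5)

Take the Laplace transform of both sides.
Using L{y'} = sY - y(0) = sY - (-3), the left side becomes (s - 5)Y - (-3).
The right side is L{t^4} = 24/s^5.
So (s - 5)Y = 24/s^5 + (-3).
Divide through and combine into a single rational function.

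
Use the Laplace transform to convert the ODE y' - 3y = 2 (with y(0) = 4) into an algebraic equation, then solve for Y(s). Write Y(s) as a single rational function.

Y(s) = (4*s + 2)/(s^2 - 3*s)

Laplace-transform each side.
The derivative rules (L{y'} = sY - y(0) = sY - 4) turn the left side into (s - 3)Y - (4).
The right side is L{2} = 2/s.
So (s - 3)Y = 2/s + (4).
Isolate Y and clear denominators.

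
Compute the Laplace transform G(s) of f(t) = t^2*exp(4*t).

L{e^(4t)} = 1/(s - 4).
Then apply L{t^2·g(t)} = (-1)^2 d^2/ds^2[H(s)] with H(s) = 1/(s - 4):
differentiating 2 times and applying the sign gives 2/(s - 4)^3.

G(s) = 2/(s - 4)^3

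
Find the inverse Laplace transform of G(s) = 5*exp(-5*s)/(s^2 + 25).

The factor e^(-5s) signals a time shift by c = 5 (second shifting theorem).
L{sin(5t)} = 5/(s^2 + 25), so L^-1{5/(s^2 + 25)} = sin(5*t).
Hence the inverse is u(t - 5) times that function evaluated at t - 5.

Heaviside(t - 5)*(sin(5*t - 25))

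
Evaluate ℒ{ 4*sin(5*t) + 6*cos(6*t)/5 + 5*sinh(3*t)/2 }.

By linearity of the Laplace transform, transform each term separately.
(5/2)·[L{sinh(3t)} = 3/(s^2 - 9)]; (6/5)·[L{cos(6t)} = s/(s^2 + 36)]; (4)·[L{sin(5t)} = 5/(s^2 + 25)].

6*s/(5*(s^2 + 36)) + 20/(s^2 + 25) + 15/(2*(s^2 - 9))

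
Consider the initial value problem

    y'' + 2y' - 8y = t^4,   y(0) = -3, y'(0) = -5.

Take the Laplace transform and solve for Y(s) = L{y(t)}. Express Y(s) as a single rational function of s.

Take the Laplace transform of both sides.
With L{y''} = s^2 Y - s·y(0) - y'(0) and L{y'} = sY - y(0), with y(0) = -3, y'(0) = -5: the LHS transforms to (s^2 + 2*s - 8)Y - (-3*s - 11).
The right side is L{t^4} = 24/s^5.
So (s^2 + 2*s - 8)Y = 24/s^5 + (-3*s - 11).
Isolate Y and clear denominators.

Y(s) = (-3*s^6 - 11*s^5 + 24)/(s^7 + 2*s^6 - 8*s^5)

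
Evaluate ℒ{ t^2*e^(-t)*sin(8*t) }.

L{sin(8t)} = 8/(s^2 + 64).
Multiplying by e^(-t) shifts s → s + 1, so L{e^(-t)*sin(8*t)} = 8/((s + 1)^2 + 64).
Then apply L{t^2·g(t)} = (-1)^2 d^2/ds^2[H(s)] with H(s) = 8/((s + 1)^2 + 64):
differentiating 2 times and applying the sign gives 16*(3*s^2 + 6*s - 61)/(s^2 + 2*s + 65)^3.

16*(3*s^2 + 6*s - 61)/(s^2 + 2*s + 65)^3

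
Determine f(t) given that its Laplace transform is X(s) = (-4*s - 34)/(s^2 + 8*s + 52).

f(t) = -3*exp(-4*t)*sin(6*t) - 4*exp(-4*t)*cos(6*t)

Complete the square in the denominator: s^2 + 8*s + 52 = (s + 4)^2 + 6^2.
Split the numerator to match: -4*s - 34 = -4·(s + 4) - 3·6.
Invert each term: -4·(s + 4)/((s + 4)^2 + 36) ↔ -4e^(-4t)cos(6t); -3·6/((s + 4)^2 + 36) ↔ -3e^(-4t)sin(6t).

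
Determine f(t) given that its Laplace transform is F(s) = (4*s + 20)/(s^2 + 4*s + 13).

Complete the square in the denominator: s^2 + 4*s + 13 = (s + 2)^2 + 3^2.
Split the numerator to match: 4*s + 20 = 4·(s + 2) + 4·3.
Invert each term: 4·(s + 2)/((s + 2)^2 + 9) ↔ 4e^(-2t)cos(3t); 4·3/((s + 2)^2 + 9) ↔ 4e^(-2t)sin(3t).

f(t) = 4*exp(-2*t)*sin(3*t) + 4*exp(-2*t)*cos(3*t)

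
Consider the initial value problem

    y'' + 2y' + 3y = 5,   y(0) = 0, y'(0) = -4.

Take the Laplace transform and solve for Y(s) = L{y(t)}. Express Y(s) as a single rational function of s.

Y(s) = (-4*s + 5)/(s^3 + 2*s^2 + 3*s)

Apply the Laplace transform to the equation.
With L{y''} = s^2 Y - s·y(0) - y'(0) and L{y'} = sY - y(0), with y(0) = 0, y'(0) = -4: the LHS transforms to (s^2 + 2*s + 3)Y - (-4).
The right side is L{5} = 5/s.
So (s^2 + 2*s + 3)Y = 5/s + (-4).
Solve for Y(s) and write it as one ratio of polynomials.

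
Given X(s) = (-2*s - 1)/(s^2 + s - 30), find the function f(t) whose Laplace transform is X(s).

f(t) = -exp(5*t) - exp(-6*t)

Factor the denominator: s^2 + s - 30 = (s - 5)*(s + 6).
Partial fraction decomposition gives [-1/(s - 5)] + [-1/(s + 6)].
Invert each term: -1/(s - 5) ↔ -e^(5t); -1/(s + 6) ↔ -e^(-6t).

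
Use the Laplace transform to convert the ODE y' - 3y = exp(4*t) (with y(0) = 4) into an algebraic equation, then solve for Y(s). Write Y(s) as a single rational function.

Y(s) = (4*s - 15)/(s^2 - 7*s + 12)

Laplace-transform each side.
With L{y'} = sY - y(0) = sY - 4: the LHS transforms to (s - 3)Y - (4).
The right side is L{exp(4*t)} = 1/(s - 4).
So (s - 3)Y = 1/(s - 4) + (4).
Isolate Y and clear denominators.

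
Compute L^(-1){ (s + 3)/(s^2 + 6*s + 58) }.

Rewrite the denominator: s^2 + 6*s + 58 = (s + 3)^2 + 49.
The form in (s + 3) signals a first-shifting-theorem factor e^(-3t).
Since L{cos(7t)} = s/(s^2 + 49), the inverse is e^(-3*t)*cos(7*t).

exp(-3*t)*cos(7*t)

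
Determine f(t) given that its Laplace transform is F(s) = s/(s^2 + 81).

Since L{cos(9t)} = s/(s^2 + 81), the inverse is cos(9*t).

f(t) = cos(9*t)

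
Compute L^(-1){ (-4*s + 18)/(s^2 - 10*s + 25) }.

Factor the denominator: s^2 - 10*s + 25 = (s - 5)^2.
Partial fraction decomposition gives [-4/(s - 5)] + [-2/(s - 5)^2].
Invert each term: -4/(s - 5) ↔ -4e^(5t); -2/(s - 5)^2 ↔ -2t·e^(5t).

-2*t*exp(5*t) - 4*exp(5*t)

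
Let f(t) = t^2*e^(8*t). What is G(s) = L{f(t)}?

G(s) = 2/(s - 8)^3

L{t^2} = 2!/s^3 = 2/s^3.
By the first shifting theorem, multiplying by e^(8t) replaces s with s - 8.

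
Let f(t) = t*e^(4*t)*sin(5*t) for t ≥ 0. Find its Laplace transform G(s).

G(s) = 10*(s - 4)/(s^2 - 8*s + 41)^2

L{sin(5t)} = 5/(s^2 + 25).
Multiplying by e^(4t) shifts s → s - 4, so L{e^(4*t)*sin(5*t)} = 5/((s - 4)^2 + 25).
Then apply L{t·g(t)} = -d/ds[H(s)] with H(s) = 5/((s - 4)^2 + 25):
differentiating 1 time and applying the sign gives 10*(s - 4)/(s^2 - 8*s + 41)^2.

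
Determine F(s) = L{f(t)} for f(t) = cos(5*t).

L{cos(5t)} = s/(s^2 + 25).

F(s) = s/(s^2 + 25)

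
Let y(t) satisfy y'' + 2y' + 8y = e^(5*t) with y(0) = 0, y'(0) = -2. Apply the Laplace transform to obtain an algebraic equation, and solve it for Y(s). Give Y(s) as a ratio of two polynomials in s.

Y(s) = (-2*s + 11)/(s^3 - 3*s^2 - 2*s - 40)

Apply the Laplace transform to the equation.
The derivative rules (L{y''} = s^2 Y - s·y(0) - y'(0) and L{y'} = sY - y(0), with y(0) = 0, y'(0) = -2) turn the left side into (s^2 + 2*s + 8)Y - (-2).
The right side is L{e^(5*t)} = 1/(s - 5).
So (s^2 + 2*s + 8)Y = 1/(s - 5) + (-2).
Isolate Y and clear denominators.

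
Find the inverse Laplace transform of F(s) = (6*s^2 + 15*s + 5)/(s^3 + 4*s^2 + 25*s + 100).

Factor the denominator: s^3 + 4*s^2 + 25*s + 100 = (s + 4)*(s^2 + 25).
Partial fraction decomposition gives [1/(s + 4)] + [5*s/(s^2 + 25)] + [-5/(s^2 + 25)].
Invert each term: 1/(s + 4) ↔ e^(-4t); 5·s/(s^2 + 25) ↔ 5cos(5t); -1·5/(s^2 + 25) ↔ -sin(5t).

-sin(5*t) + 5*cos(5*t) + exp(-4*t)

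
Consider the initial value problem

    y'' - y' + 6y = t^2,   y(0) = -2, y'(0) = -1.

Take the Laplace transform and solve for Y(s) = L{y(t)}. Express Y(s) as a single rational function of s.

Transform both sides with L{·}.
With L{y''} = s^2 Y - s·y(0) - y'(0) and L{y'} = sY - y(0), with y(0) = -2, y'(0) = -1: the LHS transforms to (s^2 - s + 6)Y - (-2*s + 1).
The right side is L{t^2} = 2/s^3.
So (s^2 - s + 6)Y = 2/s^3 + (-2*s + 1).
Solve for Y(s) and write it as one ratio of polynomials.

Y(s) = (-2*s^4 + s^3 + 2)/(s^5 - s^4 + 6*s^3)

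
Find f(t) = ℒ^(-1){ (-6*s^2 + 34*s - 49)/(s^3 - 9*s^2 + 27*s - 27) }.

f(t) = -t^2*exp(3*t)/2 - 2*t*exp(3*t) - 6*exp(3*t)

Factor the denominator: s^3 - 9*s^2 + 27*s - 27 = (s - 3)^3.
Partial fraction decomposition gives [-6/(s - 3)] + [-2/(s - 3)^2] + [-1/(s - 3)^3].
Invert each term: -6/(s - 3) ↔ -6e^(3t); -2/(s - 3)^2 ↔ -2t·e^(3t); -1/(s - 3)^3 ↔ (-1/2)t^2·e^(3t).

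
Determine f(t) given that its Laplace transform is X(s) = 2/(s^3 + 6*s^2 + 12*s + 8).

f(t) = t^2*exp(-2*t)

Rewrite the denominator: s^3 + 6*s^2 + 12*s + 8 = (s + 2)^3.
The form in (s + 2) signals a first-shifting-theorem factor e^(-2t).
Since L{t^2} = 2!/s^3 = 2/s^3, the inverse is t^2*e^(-2*t).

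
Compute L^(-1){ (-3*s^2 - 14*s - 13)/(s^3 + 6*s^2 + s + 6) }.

-2*sin(t) - 2*cos(t) - exp(-6*t)

Factor the denominator: s^3 + 6*s^2 + s + 6 = (s + 6)*(s^2 + 1).
Partial fraction decomposition gives [-1/(s + 6)] + [-2*s/(s^2 + 1)] + [-2/(s^2 + 1)].
Invert each term: -1/(s + 6) ↔ -e^(-6t); -2·s/(s^2 + 1) ↔ -2cos(t); -2·1/(s^2 + 1) ↔ -2sin(t).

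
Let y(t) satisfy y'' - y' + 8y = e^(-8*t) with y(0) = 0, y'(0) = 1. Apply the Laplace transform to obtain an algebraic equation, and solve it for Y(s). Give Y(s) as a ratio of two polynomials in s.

Laplace-transform each side.
Using L{y''} = s^2 Y - s·y(0) - y'(0) and L{y'} = sY - y(0), with y(0) = 0, y'(0) = 1, the left side becomes (s^2 - s + 8)Y - (1).
The right side is L{e^(-8*t)} = 1/(s + 8).
So (s^2 - s + 8)Y = 1/(s + 8) + (1).
Isolate Y and clear denominators.

Y(s) = (s + 9)/(s^3 + 7*s^2 + 64)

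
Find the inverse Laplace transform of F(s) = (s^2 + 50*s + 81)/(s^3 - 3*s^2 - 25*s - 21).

6*exp(7*t) - 2*exp(-t) - 3*exp(-3*t)

Factor the denominator: s^3 - 3*s^2 - 25*s - 21 = (s - 7)*(s + 1)*(s + 3).
Partial fraction decomposition gives [6/(s - 7)] + [-2/(s + 1)] + [-3/(s + 3)].
Invert each term: 6/(s - 7) ↔ 6e^(7t); -2/(s + 1) ↔ -2e^(-t); -3/(s + 3) ↔ -3e^(-3t).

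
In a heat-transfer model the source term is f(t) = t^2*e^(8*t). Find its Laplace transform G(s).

G(s) = 2/(s - 8)^3

L{e^(8t)} = 1/(s - 8).
Then apply L{t^2·g(t)} = (-1)^2 d^2/ds^2[H(s)] with H(s) = 1/(s - 8):
differentiating 2 times and applying the sign gives 2/(s - 8)^3.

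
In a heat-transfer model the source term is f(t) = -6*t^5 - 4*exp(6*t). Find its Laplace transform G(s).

Apply the Laplace transform termwise.
(-6)·[L{t^5} = 5!/s^6 = 120/s^6]; (-4)·[L{e^(6t)} = 1/(s - 6)].

G(s) = -4/(s - 6) - 720/s^6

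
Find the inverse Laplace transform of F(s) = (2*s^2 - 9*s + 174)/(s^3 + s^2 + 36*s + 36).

Factor the denominator: s^3 + s^2 + 36*s + 36 = (s + 1)*(s^2 + 36).
Partial fraction decomposition gives [5/(s + 1)] + [-3*s/(s^2 + 36)] + [-6/(s^2 + 36)].
Invert each term: 5/(s + 1) ↔ 5e^(-t); -3·s/(s^2 + 36) ↔ -3cos(6t); -1·6/(s^2 + 36) ↔ -sin(6t).

-sin(6*t) - 3*cos(6*t) + 5*exp(-t)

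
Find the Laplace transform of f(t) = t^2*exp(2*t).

2/(s - 2)^3

L{e^(2t)} = 1/(s - 2).
Then apply L{t^2·g(t)} = (-1)^2 d^2/ds^2[G(s)] with G(s) = 1/(s - 2):
differentiating 2 times and applying the sign gives 2/(s - 2)^3.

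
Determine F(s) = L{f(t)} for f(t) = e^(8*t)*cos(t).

F(s) = (s - 8)/((s - 8)^2 + 1)

L{cos(t)} = s/(s^2 + 1).
By the first shifting theorem, multiplying by e^(8t) replaces s with s - 8.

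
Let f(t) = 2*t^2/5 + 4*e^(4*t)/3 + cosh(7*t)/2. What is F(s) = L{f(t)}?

By linearity of the Laplace transform, transform each term separately.
(1/2)·[L{cosh(7t)} = s/(s^2 - 49)]; (4/3)·[L{e^(4t)} = 1/(s - 4)]; (2/5)·[L{t^2} = 2!/s^3 = 2/s^3].

F(s) = s/(2*(s^2 - 49)) + 4/(3*(s - 4)) + 4/(5*s^3)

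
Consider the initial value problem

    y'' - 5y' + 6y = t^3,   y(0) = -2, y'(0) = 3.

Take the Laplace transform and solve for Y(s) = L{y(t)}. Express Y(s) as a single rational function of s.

Transform both sides with L{·}.
With L{y''} = s^2 Y - s·y(0) - y'(0) and L{y'} = sY - y(0), with y(0) = -2, y'(0) = 3: the LHS transforms to (s^2 - 5*s + 6)Y - (-2*s + 13).
The right side is L{t^3} = 6/s^4.
So (s^2 - 5*s + 6)Y = 6/s^4 + (-2*s + 13).
Divide through and combine into a single rational function.

Y(s) = (-2*s^5 + 13*s^4 + 6)/(s^6 - 5*s^5 + 6*s^4)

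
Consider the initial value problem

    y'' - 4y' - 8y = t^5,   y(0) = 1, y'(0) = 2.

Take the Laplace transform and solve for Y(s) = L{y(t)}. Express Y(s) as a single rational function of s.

Transform both sides with L{·}.
Using L{y''} = s^2 Y - s·y(0) - y'(0) and L{y'} = sY - y(0), with y(0) = 1, y'(0) = 2, the left side becomes (s^2 - 4*s - 8)Y - (s - 2).
The right side is L{t^5} = 120/s^6.
So (s^2 - 4*s - 8)Y = 120/s^6 + (s - 2).
Isolate Y and clear denominators.

Y(s) = (s^7 - 2*s^6 + 120)/(s^8 - 4*s^7 - 8*s^6)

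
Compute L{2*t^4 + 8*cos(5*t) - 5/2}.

8*s/(s^2 + 25) - 5/(2*s) + 48/s^5

By linearity of the Laplace transform, transform each term separately.
L{-5/2} = (-5/2)/s; (8)·[L{cos(5t)} = s/(s^2 + 25)]; (2)·[L{t^4} = 4!/s^5 = 24/s^5].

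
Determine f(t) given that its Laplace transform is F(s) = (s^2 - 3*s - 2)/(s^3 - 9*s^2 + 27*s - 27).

Factor the denominator: s^3 - 9*s^2 + 27*s - 27 = (s - 3)^3.
Partial fraction decomposition gives [1/(s - 3)] + [3/(s - 3)^2] + [-2/(s - 3)^3].
Invert each term: 1/(s - 3) ↔ e^(3t); 3/(s - 3)^2 ↔ 3t·e^(3t); -2/(s - 3)^3 ↔ (-1)t^2·e^(3t).

f(t) = -t^2*exp(3*t) + 3*t*exp(3*t) + exp(3*t)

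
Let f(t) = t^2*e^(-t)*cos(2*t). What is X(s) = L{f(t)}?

L{cos(2t)} = s/(s^2 + 4).
Multiplying by e^(-t) shifts s → s + 1, so L{e^(-t)*cos(2*t)} = (s + 1)/((s + 1)^2 + 4).
Then apply L{t^2·g(t)} = (-1)^2 d^2/ds^2[G(s)] with G(s) = (s + 1)/((s + 1)^2 + 4):
differentiating 2 times and applying the sign gives 2*(s + 1)*(s^2 + 2*s - 11)/(s^2 + 2*s + 5)^3.

X(s) = 2*(s + 1)*(s^2 + 2*s - 11)/(s^2 + 2*s + 5)^3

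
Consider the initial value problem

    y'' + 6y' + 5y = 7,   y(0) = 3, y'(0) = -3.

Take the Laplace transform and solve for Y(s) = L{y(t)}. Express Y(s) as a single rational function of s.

Take the Laplace transform of both sides.
Using L{y''} = s^2 Y - s·y(0) - y'(0) and L{y'} = sY - y(0), with y(0) = 3, y'(0) = -3, the left side becomes (s^2 + 6*s + 5)Y - (3*s + 15).
The right side is L{7} = 7/s.
So (s^2 + 6*s + 5)Y = 7/s + (3*s + 15).
Isolate Y and clear denominators.

Y(s) = (3*s^2 + 15*s + 7)/(s^3 + 6*s^2 + 5*s)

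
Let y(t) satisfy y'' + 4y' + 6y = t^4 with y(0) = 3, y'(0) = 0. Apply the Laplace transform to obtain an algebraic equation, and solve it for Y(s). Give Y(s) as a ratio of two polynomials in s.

Apply the Laplace transform to the equation.
With L{y''} = s^2 Y - s·y(0) - y'(0) and L{y'} = sY - y(0), with y(0) = 3, y'(0) = 0: the LHS transforms to (s^2 + 4*s + 6)Y - (3*s + 12).
The right side is L{t^4} = 24/s^5.
So (s^2 + 4*s + 6)Y = 24/s^5 + (3*s + 12).
Solve for Y(s) and write it as one ratio of polynomials.

Y(s) = (3*s^6 + 12*s^5 + 24)/(s^7 + 4*s^6 + 6*s^5)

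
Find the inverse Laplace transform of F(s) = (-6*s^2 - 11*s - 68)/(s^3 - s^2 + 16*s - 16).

Factor the denominator: s^3 - s^2 + 16*s - 16 = (s - 1)*(s^2 + 16).
Partial fraction decomposition gives [-5/(s - 1)] + [-s/(s^2 + 16)] + [-12/(s^2 + 16)].
Invert each term: -5/(s - 1) ↔ -5e^(t); -1·s/(s^2 + 16) ↔ -cos(4t); -3·4/(s^2 + 16) ↔ -3sin(4t).

-5*exp(t) - 3*sin(4*t) - cos(4*t)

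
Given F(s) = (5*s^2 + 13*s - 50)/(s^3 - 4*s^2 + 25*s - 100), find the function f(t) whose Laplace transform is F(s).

f(t) = 2*exp(4*t) + 5*sin(5*t) + 3*cos(5*t)

Factor the denominator: s^3 - 4*s^2 + 25*s - 100 = (s - 4)*(s^2 + 25).
Partial fraction decomposition gives [2/(s - 4)] + [3*s/(s^2 + 25)] + [25/(s^2 + 25)].
Invert each term: 2/(s - 4) ↔ 2e^(4t); 3·s/(s^2 + 25) ↔ 3cos(5t); 5·5/(s^2 + 25) ↔ 5sin(5t).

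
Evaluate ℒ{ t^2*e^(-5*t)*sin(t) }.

L{sin(t)} = 1/(s^2 + 1).
Multiplying by e^(-5t) shifts s → s + 5, so L{e^(-5*t)*sin(t)} = 1/((s + 5)^2 + 1).
Then apply L{t^2·g(t)} = (-1)^2 d^2/ds^2[H(s)] with H(s) = 1/((s + 5)^2 + 1):
differentiating 2 times and applying the sign gives 2*(3*s^2 + 30*s + 74)/(s^2 + 10*s + 26)^3.

2*(3*s^2 + 30*s + 74)/(s^2 + 10*s + 26)^3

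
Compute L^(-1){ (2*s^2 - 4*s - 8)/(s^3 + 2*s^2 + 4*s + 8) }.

Factor the denominator: s^3 + 2*s^2 + 4*s + 8 = (s + 2)*(s^2 + 4).
Partial fraction decomposition gives [1/(s + 2)] + [s/(s^2 + 4)] + [-6/(s^2 + 4)].
Invert each term: 1/(s + 2) ↔ e^(-2t); 1·s/(s^2 + 4) ↔ cos(2t); -3·2/(s^2 + 4) ↔ -3sin(2t).

-3*sin(2*t) + cos(2*t) + exp(-2*t)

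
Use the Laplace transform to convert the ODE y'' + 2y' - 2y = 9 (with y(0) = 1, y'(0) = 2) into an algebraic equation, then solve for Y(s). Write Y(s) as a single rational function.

Y(s) = (s^2 + 4*s + 9)/(s^3 + 2*s^2 - 2*s)

Transform both sides with L{·}.
The derivative rules (L{y''} = s^2 Y - s·y(0) - y'(0) and L{y'} = sY - y(0), with y(0) = 1, y'(0) = 2) turn the left side into (s^2 + 2*s - 2)Y - (s + 4).
The right side is L{9} = 9/s.
So (s^2 + 2*s - 2)Y = 9/s + (s + 4).
Isolate Y and clear denominators.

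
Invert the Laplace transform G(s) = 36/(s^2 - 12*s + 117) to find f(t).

f(t) = 4*exp(6*t)*sin(9*t)

Rewrite the denominator: s^2 - 12*s + 117 = (s - 6)^2 + 81.
The form in (s - 6) signals a first-shifting-theorem factor e^(6t).
Since L{sin(9t)} = 9/(s^2 + 81), the inverse is e^(6*t)*sin(9*t), scaled by 4.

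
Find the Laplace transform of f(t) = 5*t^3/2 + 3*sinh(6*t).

By linearity of the Laplace transform, transform each term separately.
(5/2)·[L{t^3} = 3!/s^4 = 6/s^4]; (3)·[L{sinh(6t)} = 6/(s^2 - 36)].

18/(s^2 - 36) + 15/s^4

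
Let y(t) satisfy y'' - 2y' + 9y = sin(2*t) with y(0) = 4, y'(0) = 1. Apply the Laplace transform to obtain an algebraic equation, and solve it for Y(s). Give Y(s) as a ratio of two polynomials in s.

Laplace-transform each side.
Using L{y''} = s^2 Y - s·y(0) - y'(0) and L{y'} = sY - y(0), with y(0) = 4, y'(0) = 1, the left side becomes (s^2 - 2*s + 9)Y - (4*s - 7).
The right side is L{sin(2*t)} = 2/(s^2 + 4).
So (s^2 - 2*s + 9)Y = 2/(s^2 + 4) + (4*s - 7).
Isolate Y and clear denominators.

Y(s) = (4*s^3 - 7*s^2 + 16*s - 26)/(s^4 - 2*s^3 + 13*s^2 - 8*s + 36)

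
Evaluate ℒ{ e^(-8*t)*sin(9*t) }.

L{sin(9t)} = 9/(s^2 + 81).
By the first shifting theorem, multiplying by e^(-8t) replaces s with s + 8.

9/((s + 8)^2 + 81)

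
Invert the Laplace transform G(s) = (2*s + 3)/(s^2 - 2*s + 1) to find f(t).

f(t) = 5*t*exp(t) + 2*exp(t)

Factor the denominator: s^2 - 2*s + 1 = (s - 1)^2.
Partial fraction decomposition gives [2/(s - 1)] + [5/(s - 1)^2].
Invert each term: 2/(s - 1) ↔ 2e^(t); 5/(s - 1)^2 ↔ 5t·e^(t).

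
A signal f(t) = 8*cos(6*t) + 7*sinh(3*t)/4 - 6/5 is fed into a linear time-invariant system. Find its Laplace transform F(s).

Apply the Laplace transform termwise.
(7/4)·[L{sinh(3t)} = 3/(s^2 - 9)]; (8)·[L{cos(6t)} = s/(s^2 + 36)]; L{-6/5} = (-6/5)/s.

F(s) = 8*s/(s^2 + 36) + 21/(4*(s^2 - 9)) - 6/(5*s)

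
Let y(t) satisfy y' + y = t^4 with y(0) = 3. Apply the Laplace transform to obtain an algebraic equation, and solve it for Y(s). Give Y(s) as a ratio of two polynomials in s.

Y(s) = (3*s^5 + 24)/(s^6 + s^5)

Apply the Laplace transform to the equation.
The derivative rules (L{y'} = sY - y(0) = sY - 3) turn the left side into (s + 1)Y - (3).
The right side is L{t^4} = 24/s^5.
So (s + 1)Y = 24/s^5 + (3).
Divide through and combine into a single rational function.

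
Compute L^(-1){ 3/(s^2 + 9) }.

Since L{sin(3t)} = 3/(s^2 + 9), the inverse is sin(3*t).

sin(3*t)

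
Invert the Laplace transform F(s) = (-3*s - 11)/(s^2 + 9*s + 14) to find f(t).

Factor the denominator: s^2 + 9*s + 14 = (s + 2)*(s + 7).
Partial fraction decomposition gives [-2/(s + 7)] + [-1/(s + 2)].
Invert each term: -2/(s + 7) ↔ -2e^(-7t); -1/(s + 2) ↔ -e^(-2t).

f(t) = -exp(-2*t) - 2*exp(-7*t)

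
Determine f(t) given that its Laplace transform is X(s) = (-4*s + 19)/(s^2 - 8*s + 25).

f(t) = exp(4*t)*sin(3*t) - 4*exp(4*t)*cos(3*t)

Complete the square in the denominator: s^2 - 8*s + 25 = (s - 4)^2 + 3^2.
Split the numerator to match: -4*s + 19 = -4·(s - 4) + 1·3.
Invert each term: -4·(s - 4)/((s - 4)^2 + 9) ↔ -4e^(4t)cos(3t); 1·3/((s - 4)^2 + 9) ↔ e^(4t)sin(3t).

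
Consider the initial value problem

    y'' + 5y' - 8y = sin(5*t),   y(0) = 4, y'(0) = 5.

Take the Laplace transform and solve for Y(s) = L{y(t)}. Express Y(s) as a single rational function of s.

Transform both sides with L{·}.
Using L{y''} = s^2 Y - s·y(0) - y'(0) and L{y'} = sY - y(0), with y(0) = 4, y'(0) = 5, the left side becomes (s^2 + 5*s - 8)Y - (4*s + 25).
The right side is L{sin(5*t)} = 5/(s^2 + 25).
So (s^2 + 5*s - 8)Y = 5/(s^2 + 25) + (4*s + 25).
Isolate Y and clear denominators.

Y(s) = (4*s^3 + 25*s^2 + 100*s + 630)/(s^4 + 5*s^3 + 17*s^2 + 125*s - 200)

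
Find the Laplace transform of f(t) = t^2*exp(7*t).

L{e^(7t)} = 1/(s - 7).
Then apply L{t^2·g(t)} = (-1)^2 d^2/ds^2[G(s)] with G(s) = 1/(s - 7):
differentiating 2 times and applying the sign gives 2/(s - 7)^3.

2/(s - 7)^3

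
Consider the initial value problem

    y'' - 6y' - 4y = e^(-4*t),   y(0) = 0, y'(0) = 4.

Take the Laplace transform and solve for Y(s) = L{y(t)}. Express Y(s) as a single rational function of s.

Take the Laplace transform of both sides.
With L{y''} = s^2 Y - s·y(0) - y'(0) and L{y'} = sY - y(0), with y(0) = 0, y'(0) = 4: the LHS transforms to (s^2 - 6*s - 4)Y - (4).
The right side is L{e^(-4*t)} = 1/(s + 4).
So (s^2 - 6*s - 4)Y = 1/(s + 4) + (4).
Divide through and combine into a single rational function.

Y(s) = (4*s + 17)/(s^3 - 2*s^2 - 28*s - 16)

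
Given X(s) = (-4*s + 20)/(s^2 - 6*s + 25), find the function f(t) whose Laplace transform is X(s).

f(t) = 2*exp(3*t)*sin(4*t) - 4*exp(3*t)*cos(4*t)

Complete the square in the denominator: s^2 - 6*s + 25 = (s - 3)^2 + 4^2.
Split the numerator to match: -4*s + 20 = -4·(s - 3) + 2·4.
Invert each term: -4·(s - 3)/((s - 3)^2 + 16) ↔ -4e^(3t)cos(4t); 2·4/((s - 3)^2 + 16) ↔ 2e^(3t)sin(4t).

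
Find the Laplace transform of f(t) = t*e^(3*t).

(s - 3)^(-2)

L{e^(3t)} = 1/(s - 3).
Then apply L{t·g(t)} = -d/ds[H(s)] with H(s) = 1/(s - 3):
differentiating 1 time and applying the sign gives (s - 3)^(-2).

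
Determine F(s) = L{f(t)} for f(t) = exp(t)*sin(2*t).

F(s) = 2/((s - 1)^2 + 4)

L{sin(2t)} = 2/(s^2 + 4).
By the first shifting theorem, multiplying by e^(t) replaces s with s - 1.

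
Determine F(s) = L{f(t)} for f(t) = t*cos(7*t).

F(s) = (s - 7)*(s + 7)/(s^2 + 49)^2

L{cos(7t)} = s/(s^2 + 49).
Then apply L{t·g(t)} = -d/ds[G(s)] with G(s) = s/(s^2 + 49):
differentiating 1 time and applying the sign gives (s - 7)*(s + 7)/(s^2 + 49)^2.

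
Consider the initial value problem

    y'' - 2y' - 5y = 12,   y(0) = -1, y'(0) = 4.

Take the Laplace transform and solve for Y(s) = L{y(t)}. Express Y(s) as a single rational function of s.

Y(s) = (-s^2 + 6*s + 12)/(s^3 - 2*s^2 - 5*s)

Apply the Laplace transform to the equation.
With L{y''} = s^2 Y - s·y(0) - y'(0) and L{y'} = sY - y(0), with y(0) = -1, y'(0) = 4: the LHS transforms to (s^2 - 2*s - 5)Y - (-s + 6).
The right side is L{12} = 12/s.
So (s^2 - 2*s - 5)Y = 12/s + (-s + 6).
Solve for Y(s) and write it as one ratio of polynomials.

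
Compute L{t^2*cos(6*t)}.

2*s*(s^2 - 108)/(s^2 + 36)^3

L{cos(6t)} = s/(s^2 + 36).
Then apply L{t^2·g(t)} = (-1)^2 d^2/ds^2[G(s)] with G(s) = s/(s^2 + 36):
differentiating 2 times and applying the sign gives 2*s*(s^2 - 108)/(s^2 + 36)^3.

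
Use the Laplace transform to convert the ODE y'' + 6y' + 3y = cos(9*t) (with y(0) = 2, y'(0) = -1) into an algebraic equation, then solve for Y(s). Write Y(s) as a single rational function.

Apply the Laplace transform to the equation.
With L{y''} = s^2 Y - s·y(0) - y'(0) and L{y'} = sY - y(0), with y(0) = 2, y'(0) = -1: the LHS transforms to (s^2 + 6*s + 3)Y - (2*s + 11).
The right side is L{cos(9*t)} = s/(s^2 + 81).
So (s^2 + 6*s + 3)Y = s/(s^2 + 81) + (2*s + 11).
Solve for Y(s) and write it as one ratio of polynomials.

Y(s) = (2*s^3 + 11*s^2 + 163*s + 891)/(s^4 + 6*s^3 + 84*s^2 + 486*s + 243)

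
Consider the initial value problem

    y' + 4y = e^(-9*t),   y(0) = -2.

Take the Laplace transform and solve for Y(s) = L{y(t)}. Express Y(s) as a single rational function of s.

Apply the Laplace transform to the equation.
With L{y'} = sY - y(0) = sY - (-2): the LHS transforms to (s + 4)Y - (-2).
The right side is L{e^(-9*t)} = 1/(s + 9).
So (s + 4)Y = 1/(s + 9) + (-2).
Isolate Y and clear denominators.

Y(s) = (-2*s - 17)/(s^2 + 13*s + 36)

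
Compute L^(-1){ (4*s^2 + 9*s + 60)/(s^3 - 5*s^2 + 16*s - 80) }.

5*exp(5*t) + sin(4*t) - cos(4*t)

Factor the denominator: s^3 - 5*s^2 + 16*s - 80 = (s - 5)*(s^2 + 16).
Partial fraction decomposition gives [5/(s - 5)] + [-s/(s^2 + 16)] + [4/(s^2 + 16)].
Invert each term: 5/(s - 5) ↔ 5e^(5t); -1·s/(s^2 + 16) ↔ -cos(4t); 1·4/(s^2 + 16) ↔ sin(4t).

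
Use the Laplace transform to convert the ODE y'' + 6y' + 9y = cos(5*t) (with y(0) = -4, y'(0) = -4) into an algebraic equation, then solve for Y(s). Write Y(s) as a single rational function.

Y(s) = (-4*s^3 - 28*s^2 - 99*s - 700)/(s^4 + 6*s^3 + 34*s^2 + 150*s + 225)

Take the Laplace transform of both sides.
The derivative rules (L{y''} = s^2 Y - s·y(0) - y'(0) and L{y'} = sY - y(0), with y(0) = -4, y'(0) = -4) turn the left side into (s^2 + 6*s + 9)Y - (-4*s - 28).
The right side is L{cos(5*t)} = s/(s^2 + 25).
So (s^2 + 6*s + 9)Y = s/(s^2 + 25) + (-4*s - 28).
Solve for Y(s) and write it as one ratio of polynomials.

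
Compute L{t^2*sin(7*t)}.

14*(3*s^2 - 49)/(s^2 + 49)^3

L{sin(7t)} = 7/(s^2 + 49).
Then apply L{t^2·g(t)} = (-1)^2 d^2/ds^2[G(s)] with G(s) = 7/(s^2 + 49):
differentiating 2 times and applying the sign gives 14*(3*s^2 - 49)/(s^2 + 49)^3.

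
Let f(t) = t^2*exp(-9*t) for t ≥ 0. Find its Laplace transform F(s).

F(s) = 2/(s + 9)^3

L{e^(-9t)} = 1/(s + 9).
Then apply L{t^2·g(t)} = (-1)^2 d^2/ds^2[G(s)] with G(s) = 1/(s + 9):
differentiating 2 times and applying the sign gives 2/(s + 9)^3.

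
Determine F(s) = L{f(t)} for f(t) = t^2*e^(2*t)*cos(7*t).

F(s) = 2*(s - 2)*(s^2 - 4*s - 143)/(s^2 - 4*s + 53)^3

L{cos(7t)} = s/(s^2 + 49).
Multiplying by e^(2t) shifts s → s - 2, so L{e^(2*t)*cos(7*t)} = (s - 2)/((s - 2)^2 + 49).
Then apply L{t^2·g(t)} = (-1)^2 d^2/ds^2[G(s)] with G(s) = (s - 2)/((s - 2)^2 + 49):
differentiating 2 times and applying the sign gives 2*(s - 2)*(s^2 - 4*s - 143)/(s^2 - 4*s + 53)^3.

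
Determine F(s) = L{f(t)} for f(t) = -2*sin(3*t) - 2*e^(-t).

F(s) = -6/(s^2 + 9) - 2/(s + 1)

The transform is linear, so treat each term independently.
(-2)·[L{sin(3t)} = 3/(s^2 + 9)]; (-2)·[L{e^(-t)} = 1/(s + 1)].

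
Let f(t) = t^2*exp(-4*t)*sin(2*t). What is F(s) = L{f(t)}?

F(s) = 4*(3*s^2 + 24*s + 44)/(s^2 + 8*s + 20)^3

L{sin(2t)} = 2/(s^2 + 4).
Multiplying by e^(-4t) shifts s → s + 4, so L{exp(-4*t)*sin(2*t)} = 2/((s + 4)^2 + 4).
Then apply L{t^2·g(t)} = (-1)^2 d^2/ds^2[G(s)] with G(s) = 2/((s + 4)^2 + 4):
differentiating 2 times and applying the sign gives 4*(3*s^2 + 24*s + 44)/(s^2 + 8*s + 20)^3.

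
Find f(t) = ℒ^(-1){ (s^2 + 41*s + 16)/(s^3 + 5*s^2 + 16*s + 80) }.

f(t) = 4*sin(4*t) + 5*cos(4*t) - 4*exp(-5*t)

Factor the denominator: s^3 + 5*s^2 + 16*s + 80 = (s + 5)*(s^2 + 16).
Partial fraction decomposition gives [-4/(s + 5)] + [5*s/(s^2 + 16)] + [16/(s^2 + 16)].
Invert each term: -4/(s + 5) ↔ -4e^(-5t); 5·s/(s^2 + 16) ↔ 5cos(4t); 4·4/(s^2 + 16) ↔ 4sin(4t).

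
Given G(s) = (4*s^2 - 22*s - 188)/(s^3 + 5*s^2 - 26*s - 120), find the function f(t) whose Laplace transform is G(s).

f(t) = -2*exp(5*t) + 2*exp(-4*t) + 4*exp(-6*t)

Factor the denominator: s^3 + 5*s^2 - 26*s - 120 = (s - 5)*(s + 4)*(s + 6).
Partial fraction decomposition gives [4/(s + 6)] + [-2/(s - 5)] + [2/(s + 4)].
Invert each term: 4/(s + 6) ↔ 4e^(-6t); -2/(s - 5) ↔ -2e^(5t); 2/(s + 4) ↔ 2e^(-4t).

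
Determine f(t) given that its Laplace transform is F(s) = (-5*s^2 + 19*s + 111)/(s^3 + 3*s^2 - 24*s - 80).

f(t) = 5*t*exp(-4*t) + exp(5*t) - 6*exp(-4*t)

Factor the denominator: s^3 + 3*s^2 - 24*s - 80 = (s - 5)*(s + 4)^2.
Partial fraction decomposition gives [-6/(s + 4)] + [5/(s + 4)^2] + [1/(s - 5)].
Invert each term: -6/(s + 4) ↔ -6e^(-4t); 5/(s + 4)^2 ↔ 5t·e^(-4t); 1/(s - 5) ↔ e^(5t).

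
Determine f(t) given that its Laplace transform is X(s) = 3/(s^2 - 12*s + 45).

f(t) = exp(6*t)*sin(3*t)

Rewrite the denominator: s^2 - 12*s + 45 = (s - 6)^2 + 9.
The form in (s - 6) signals a first-shifting-theorem factor e^(6t).
Since L{sin(3t)} = 3/(s^2 + 9), the inverse is e^(6*t)*sin(3*t).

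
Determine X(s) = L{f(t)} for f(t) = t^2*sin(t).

X(s) = 2*(3*s^2 - 1)/(s^2 + 1)^3

L{sin(t)} = 1/(s^2 + 1).
Then apply L{t^2·g(t)} = (-1)^2 d^2/ds^2[G(s)] with G(s) = 1/(s^2 + 1):
differentiating 2 times and applying the sign gives 2*(3*s^2 - 1)/(s^2 + 1)^3.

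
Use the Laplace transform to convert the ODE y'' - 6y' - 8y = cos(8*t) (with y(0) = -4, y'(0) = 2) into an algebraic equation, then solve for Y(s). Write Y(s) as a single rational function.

Y(s) = (-4*s^3 + 26*s^2 - 255*s + 1664)/(s^4 - 6*s^3 + 56*s^2 - 384*s - 512)

Apply the Laplace transform to the equation.
The derivative rules (L{y''} = s^2 Y - s·y(0) - y'(0) and L{y'} = sY - y(0), with y(0) = -4, y'(0) = 2) turn the left side into (s^2 - 6*s - 8)Y - (-4*s + 26).
The right side is L{cos(8*t)} = s/(s^2 + 64).
So (s^2 - 6*s - 8)Y = s/(s^2 + 64) + (-4*s + 26).
Solve for Y(s) and write it as one ratio of polynomials.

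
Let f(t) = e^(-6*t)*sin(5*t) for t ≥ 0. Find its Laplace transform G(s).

L{sin(5t)} = 5/(s^2 + 25).
By the first shifting theorem, multiplying by e^(-6t) replaces s with s + 6.

G(s) = 5/((s + 6)^2 + 25)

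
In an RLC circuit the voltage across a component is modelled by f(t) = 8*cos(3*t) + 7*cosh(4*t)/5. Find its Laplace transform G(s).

By linearity of the Laplace transform, transform each term separately.
(7/5)·[L{cosh(4t)} = s/(s^2 - 16)]; (8)·[L{cos(3t)} = s/(s^2 + 9)].

G(s) = 8*s/(s^2 + 9) + 7*s/(5*(s^2 - 16))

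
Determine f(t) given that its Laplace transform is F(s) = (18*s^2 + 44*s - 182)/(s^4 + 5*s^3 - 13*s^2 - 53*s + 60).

Factor the denominator: s^4 + 5*s^3 - 13*s^2 - 53*s + 60 = (s - 3)*(s - 1)*(s + 4)*(s + 5).
Partial fraction decomposition gives [2/(s - 1)] + [1/(s - 3)] + [-1/(s + 5)] + [-2/(s + 4)].
Invert each term: 2/(s - 1) ↔ 2e^(t); 1/(s - 3) ↔ e^(3t); -1/(s + 5) ↔ -e^(-5t); -2/(s + 4) ↔ -2e^(-4t).

f(t) = exp(3*t) + 2*exp(t) - 2*exp(-4*t) - exp(-5*t)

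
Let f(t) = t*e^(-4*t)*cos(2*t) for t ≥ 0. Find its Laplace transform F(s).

L{cos(2t)} = s/(s^2 + 4).
Multiplying by e^(-4t) shifts s → s + 4, so L{e^(-4*t)*cos(2*t)} = (s + 4)/((s + 4)^2 + 4).
Then apply L{t·g(t)} = -d/ds[G(s)] with G(s) = (s + 4)/((s + 4)^2 + 4):
differentiating 1 time and applying the sign gives (s + 2)*(s + 6)/(s^2 + 8*s + 20)^2.

F(s) = (s + 2)*(s + 6)/(s^2 + 8*s + 20)^2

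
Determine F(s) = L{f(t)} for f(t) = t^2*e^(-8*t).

F(s) = 2/(s + 8)^3

L{e^(-8t)} = 1/(s + 8).
Then apply L{t^2·g(t)} = (-1)^2 d^2/ds^2[G(s)] with G(s) = 1/(s + 8):
differentiating 2 times and applying the sign gives 2/(s + 8)^3.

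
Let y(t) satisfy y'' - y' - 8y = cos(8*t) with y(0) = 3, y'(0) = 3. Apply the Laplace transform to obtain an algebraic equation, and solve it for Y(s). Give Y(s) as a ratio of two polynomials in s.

Take the Laplace transform of both sides.
Using L{y''} = s^2 Y - s·y(0) - y'(0) and L{y'} = sY - y(0), with y(0) = 3, y'(0) = 3, the left side becomes (s^2 - s - 8)Y - (3*s).
The right side is L{cos(8*t)} = s/(s^2 + 64).
So (s^2 - s - 8)Y = s/(s^2 + 64) + (3*s).
Divide through and combine into a single rational function.

Y(s) = (3*s^3 + 193*s)/(s^4 - s^3 + 56*s^2 - 64*s - 512)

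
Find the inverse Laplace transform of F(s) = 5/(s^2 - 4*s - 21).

Rewrite the denominator: s^2 - 4*s - 21 = (s - 2)^2 - 25.
The form in (s - 2) signals a first-shifting-theorem factor e^(2t).
Since L{sinh(5t)} = 5/(s^2 - 25), the inverse is exp(2*t)*sinh(5*t).

exp(2*t)*sinh(5*t)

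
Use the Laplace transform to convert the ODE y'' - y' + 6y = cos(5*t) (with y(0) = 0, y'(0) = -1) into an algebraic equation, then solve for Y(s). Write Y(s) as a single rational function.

Laplace-transform each side.
The derivative rules (L{y''} = s^2 Y - s·y(0) - y'(0) and L{y'} = sY - y(0), with y(0) = 0, y'(0) = -1) turn the left side into (s^2 - s + 6)Y - (-1).
The right side is L{cos(5*t)} = s/(s^2 + 25).
So (s^2 - s + 6)Y = s/(s^2 + 25) + (-1).
Divide through and combine into a single rational function.

Y(s) = (-s^2 + s - 25)/(s^4 - s^3 + 31*s^2 - 25*s + 150)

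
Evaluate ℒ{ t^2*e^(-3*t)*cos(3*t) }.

L{cos(3t)} = s/(s^2 + 9).
Multiplying by e^(-3t) shifts s → s + 3, so L{e^(-3*t)*cos(3*t)} = (s + 3)/((s + 3)^2 + 9).
Then apply L{t^2·g(t)} = (-1)^2 d^2/ds^2[H(s)] with H(s) = (s + 3)/((s + 3)^2 + 9):
differentiating 2 times and applying the sign gives 2*(s + 3)*(s^2 + 6*s - 18)/(s^2 + 6*s + 18)^3.

2*(s + 3)*(s^2 + 6*s - 18)/(s^2 + 6*s + 18)^3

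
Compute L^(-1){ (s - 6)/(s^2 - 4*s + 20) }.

Complete the square in the denominator: s^2 - 4*s + 20 = (s - 2)^2 + 4^2.
Split the numerator to match: s - 6 = 1·(s - 2) - 1·4.
Invert each term: 1·(s - 2)/((s - 2)^2 + 16) ↔ e^(2t)cos(4t); -1·4/((s - 2)^2 + 16) ↔ -e^(2t)sin(4t).

-exp(2*t)*sin(4*t) + exp(2*t)*cos(4*t)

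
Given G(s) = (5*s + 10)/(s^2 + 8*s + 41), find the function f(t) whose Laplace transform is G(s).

f(t) = -2*exp(-4*t)*sin(5*t) + 5*exp(-4*t)*cos(5*t)

Complete the square in the denominator: s^2 + 8*s + 41 = (s + 4)^2 + 5^2.
Split the numerator to match: 5*s + 10 = 5·(s + 4) - 2·5.
Invert each term: 5·(s + 4)/((s + 4)^2 + 25) ↔ 5e^(-4t)cos(5t); -2·5/((s + 4)^2 + 25) ↔ -2e^(-4t)sin(5t).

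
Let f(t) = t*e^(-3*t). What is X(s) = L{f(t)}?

L{e^(-3t)} = 1/(s + 3).
Then apply L{t·g(t)} = -d/ds[G(s)] with G(s) = 1/(s + 3):
differentiating 1 time and applying the sign gives (s + 3)^(-2).

X(s) = (s + 3)^(-2)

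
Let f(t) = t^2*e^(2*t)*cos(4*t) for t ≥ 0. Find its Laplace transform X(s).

L{cos(4t)} = s/(s^2 + 16).
Multiplying by e^(2t) shifts s → s - 2, so L{e^(2*t)*cos(4*t)} = (s - 2)/((s - 2)^2 + 16).
Then apply L{t^2·g(t)} = (-1)^2 d^2/ds^2[G(s)] with G(s) = (s - 2)/((s - 2)^2 + 16):
differentiating 2 times and applying the sign gives 2*(s - 2)*(s^2 - 4*s - 44)/(s^2 - 4*s + 20)^3.

X(s) = 2*(s - 2)*(s^2 - 4*s - 44)/(s^2 - 4*s + 20)^3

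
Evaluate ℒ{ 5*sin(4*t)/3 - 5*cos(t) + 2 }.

-5*s/(s^2 + 1) + 20/(3*(s^2 + 16)) + 2/s

The transform is linear, so treat each term independently.
(-5)·[L{cos(t)} = s/(s^2 + 1)]; (5/3)·[L{sin(4t)} = 4/(s^2 + 16)]; L{2} = 2/s.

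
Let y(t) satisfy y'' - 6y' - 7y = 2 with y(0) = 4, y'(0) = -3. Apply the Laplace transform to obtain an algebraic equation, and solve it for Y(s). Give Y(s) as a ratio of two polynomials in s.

Transform both sides with L{·}.
With L{y''} = s^2 Y - s·y(0) - y'(0) and L{y'} = sY - y(0), with y(0) = 4, y'(0) = -3: the LHS transforms to (s^2 - 6*s - 7)Y - (4*s - 27).
The right side is L{2} = 2/s.
So (s^2 - 6*s - 7)Y = 2/s + (4*s - 27).
Solve for Y(s) and write it as one ratio of polynomials.

Y(s) = (4*s^2 - 27*s + 2)/(s^3 - 6*s^2 - 7*s)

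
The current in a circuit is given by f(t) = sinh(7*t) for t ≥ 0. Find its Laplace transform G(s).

G(s) = 7/(s^2 - 49)

L{sinh(7t)} = 7/(s^2 - 49).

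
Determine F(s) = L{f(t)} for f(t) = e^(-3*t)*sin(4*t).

L{sin(4t)} = 4/(s^2 + 16).
By the first shifting theorem, multiplying by e^(-3t) replaces s with s + 3.

F(s) = 4/((s + 3)^2 + 16)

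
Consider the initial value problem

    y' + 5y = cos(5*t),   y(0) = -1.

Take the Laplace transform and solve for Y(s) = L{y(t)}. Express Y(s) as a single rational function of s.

Transform both sides with L{·}.
Using L{y'} = sY - y(0) = sY - (-1), the left side becomes (s + 5)Y - (-1).
The right side is L{cos(5*t)} = s/(s^2 + 25).
So (s + 5)Y = s/(s^2 + 25) + (-1).
Divide through and combine into a single rational function.

Y(s) = (-s^2 + s - 25)/(s^3 + 5*s^2 + 25*s + 125)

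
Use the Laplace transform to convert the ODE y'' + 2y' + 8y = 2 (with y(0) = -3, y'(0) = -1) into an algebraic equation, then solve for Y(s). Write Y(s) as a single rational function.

Take the Laplace transform of both sides.
With L{y''} = s^2 Y - s·y(0) - y'(0) and L{y'} = sY - y(0), with y(0) = -3, y'(0) = -1: the LHS transforms to (s^2 + 2*s + 8)Y - (-3*s - 7).
The right side is L{2} = 2/s.
So (s^2 + 2*s + 8)Y = 2/s + (-3*s - 7).
Isolate Y and clear denominators.

Y(s) = (-3*s^2 - 7*s + 2)/(s^3 + 2*s^2 + 8*s)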